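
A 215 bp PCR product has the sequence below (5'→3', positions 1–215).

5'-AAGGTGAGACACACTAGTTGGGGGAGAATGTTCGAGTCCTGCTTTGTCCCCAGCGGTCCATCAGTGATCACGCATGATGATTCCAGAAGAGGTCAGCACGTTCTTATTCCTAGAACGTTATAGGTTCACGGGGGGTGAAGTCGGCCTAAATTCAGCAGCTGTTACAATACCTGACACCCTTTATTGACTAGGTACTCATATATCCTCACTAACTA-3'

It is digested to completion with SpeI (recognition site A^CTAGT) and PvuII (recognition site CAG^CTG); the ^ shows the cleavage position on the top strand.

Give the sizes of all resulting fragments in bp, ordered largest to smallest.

The SpeI site (ACTAGT) starts at position 13.
SpeI cuts after the first base of each site, so after position 13.
The PvuII site (CAGCTG) starts at position 156.
PvuII cuts after base 3 of each site, so after position 158.
Combined cut positions: 13, 158.
Linear molecule, 2 cuts → 3 fragments:
  1–13 → 13 bp
  14–158 → 145 bp
  159–215 → 57 bp
Sorted largest to smallest: 145, 57, 13 bp.

145, 57, 13 bp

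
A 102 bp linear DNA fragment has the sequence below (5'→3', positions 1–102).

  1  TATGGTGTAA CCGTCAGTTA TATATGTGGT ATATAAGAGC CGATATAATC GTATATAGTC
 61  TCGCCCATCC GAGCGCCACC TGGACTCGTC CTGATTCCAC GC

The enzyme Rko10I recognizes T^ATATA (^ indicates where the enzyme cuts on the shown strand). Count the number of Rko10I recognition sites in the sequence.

TATATA occurs starting at positions 19, 30, 52.
Rko10I cuts at 3 sites.

3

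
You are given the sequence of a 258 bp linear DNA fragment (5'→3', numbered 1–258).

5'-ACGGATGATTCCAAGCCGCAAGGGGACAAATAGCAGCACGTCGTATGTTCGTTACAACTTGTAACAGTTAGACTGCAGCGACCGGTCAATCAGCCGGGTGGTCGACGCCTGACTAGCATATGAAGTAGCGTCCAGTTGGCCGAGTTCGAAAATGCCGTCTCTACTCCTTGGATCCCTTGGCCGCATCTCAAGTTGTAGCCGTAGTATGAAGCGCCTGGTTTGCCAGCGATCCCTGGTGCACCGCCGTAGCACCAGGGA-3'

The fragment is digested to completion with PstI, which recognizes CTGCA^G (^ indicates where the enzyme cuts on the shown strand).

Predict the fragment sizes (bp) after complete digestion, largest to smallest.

The PstI site (CTGCAG) starts at position 73.
PstI cuts after base 5 of each site (before the last base), so after position 77.
Linear molecule, 1 cut → 2 fragments:
  1–77 → 77 bp
  78–258 → 181 bp
Sorted largest to smallest: 181, 77 bp.

181, 77 bp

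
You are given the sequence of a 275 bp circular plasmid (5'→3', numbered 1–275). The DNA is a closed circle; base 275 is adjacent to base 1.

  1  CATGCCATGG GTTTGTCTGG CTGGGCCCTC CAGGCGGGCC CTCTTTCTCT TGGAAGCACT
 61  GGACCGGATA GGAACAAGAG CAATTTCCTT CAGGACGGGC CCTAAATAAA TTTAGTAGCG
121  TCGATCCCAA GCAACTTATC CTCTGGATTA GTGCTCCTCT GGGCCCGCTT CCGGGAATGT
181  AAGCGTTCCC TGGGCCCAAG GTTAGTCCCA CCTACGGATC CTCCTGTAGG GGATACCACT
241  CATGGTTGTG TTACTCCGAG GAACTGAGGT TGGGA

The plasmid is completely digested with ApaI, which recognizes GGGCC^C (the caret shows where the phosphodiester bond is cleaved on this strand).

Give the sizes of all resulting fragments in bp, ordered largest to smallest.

ApaI sites (GGGCCC) start at positions 23, 36, 97, 161, 192.
ApaI cuts after base 5 of each site (before the last base), so after positions 27, 40, 101, 165, 196.
Circular molecule, 5 cuts → 5 fragments:
  28–40 → 13 bp
  41–101 → 61 bp
  102–165 → 64 bp
  166–196 → 31 bp
  197–275 then 1–27 → 79 + 27 = 106 bp
Sorted largest to smallest: 106, 64, 61, 31, 13 bp.

106, 64, 61, 31, 13 bp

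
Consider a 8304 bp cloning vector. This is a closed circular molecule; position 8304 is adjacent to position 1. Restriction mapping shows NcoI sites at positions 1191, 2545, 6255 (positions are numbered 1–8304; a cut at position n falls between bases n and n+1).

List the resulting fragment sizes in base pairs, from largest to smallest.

Circular molecule, 3 cuts → 3 fragments:
  2545 − 1191 = 1354 bp
  6255 − 2545 = 3710 bp
  wrap: 8304 − 6255 + 1191 = 3240 bp
Sorted largest to smallest: 3710, 3240, 1354 bp.

3710, 3240, 1354 bp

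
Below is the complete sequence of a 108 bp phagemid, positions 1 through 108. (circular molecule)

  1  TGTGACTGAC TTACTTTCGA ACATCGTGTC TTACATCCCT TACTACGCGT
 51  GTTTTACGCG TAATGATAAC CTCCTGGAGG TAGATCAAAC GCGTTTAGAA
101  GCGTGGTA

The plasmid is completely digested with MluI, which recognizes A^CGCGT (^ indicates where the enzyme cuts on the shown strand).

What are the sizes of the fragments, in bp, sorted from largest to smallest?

64, 33, 11 bp

MluI sites (ACGCGT) start at positions 45, 56, 89.
MluI cuts after the first base of each site, so after positions 45, 56, 89.
Circular molecule, 3 cuts → 3 fragments:
  46–56 → 11 bp
  57–89 → 33 bp
  90–108 then 1–45 → 19 + 45 = 64 bp
Sorted largest to smallest: 64, 33, 11 bp.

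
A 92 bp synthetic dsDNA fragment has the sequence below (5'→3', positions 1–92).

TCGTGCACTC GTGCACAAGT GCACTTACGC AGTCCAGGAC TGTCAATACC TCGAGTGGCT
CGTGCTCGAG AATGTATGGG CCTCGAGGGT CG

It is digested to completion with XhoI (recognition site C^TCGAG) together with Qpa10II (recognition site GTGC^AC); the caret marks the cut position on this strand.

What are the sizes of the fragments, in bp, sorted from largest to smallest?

28, 17, 15, 10, 8, 8, 6 bp

XhoI sites (CTCGAG) start at positions 50, 65, 82.
XhoI cuts after the first base of each site, so after positions 50, 65, 82.
Qpa10II sites (GTGCAC) start at positions 3, 11, 19.
Qpa10II cuts after base 4 of each site, so after positions 6, 14, 22.
Combined cut positions: 6, 14, 22, 50, 65, 82.
Linear molecule, 6 cuts → 7 fragments:
  1–6 → 6 bp
  7–14 → 8 bp
  15–22 → 8 bp
  23–50 → 28 bp
  51–65 → 15 bp
  66–82 → 17 bp
  83–92 → 10 bp
Sorted largest to smallest: 28, 17, 15, 10, 8, 8, 6 bp.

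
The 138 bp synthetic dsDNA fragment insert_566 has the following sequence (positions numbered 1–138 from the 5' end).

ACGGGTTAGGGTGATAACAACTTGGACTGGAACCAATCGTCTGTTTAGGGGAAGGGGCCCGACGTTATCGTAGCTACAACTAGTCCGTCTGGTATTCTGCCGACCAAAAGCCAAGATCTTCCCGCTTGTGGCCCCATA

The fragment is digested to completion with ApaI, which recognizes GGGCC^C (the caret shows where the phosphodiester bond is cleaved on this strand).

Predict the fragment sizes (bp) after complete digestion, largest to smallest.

The ApaI site (GGGCCC) starts at position 55.
ApaI cuts after base 5 of each site (before the last base), so after position 59.
Linear molecule, 1 cut → 2 fragments:
  1–59 → 59 bp
  60–138 → 79 bp
Sorted largest to smallest: 79, 59 bp.

79, 59 bp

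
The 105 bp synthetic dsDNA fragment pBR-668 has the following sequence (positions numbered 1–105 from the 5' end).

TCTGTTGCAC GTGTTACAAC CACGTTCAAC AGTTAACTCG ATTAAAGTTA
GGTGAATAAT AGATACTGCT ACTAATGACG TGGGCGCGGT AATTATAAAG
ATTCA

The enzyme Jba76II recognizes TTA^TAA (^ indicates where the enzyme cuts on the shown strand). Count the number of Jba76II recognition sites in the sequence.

TTATAA occurs starting at position 93.
Jba76II cuts at 1 site.

1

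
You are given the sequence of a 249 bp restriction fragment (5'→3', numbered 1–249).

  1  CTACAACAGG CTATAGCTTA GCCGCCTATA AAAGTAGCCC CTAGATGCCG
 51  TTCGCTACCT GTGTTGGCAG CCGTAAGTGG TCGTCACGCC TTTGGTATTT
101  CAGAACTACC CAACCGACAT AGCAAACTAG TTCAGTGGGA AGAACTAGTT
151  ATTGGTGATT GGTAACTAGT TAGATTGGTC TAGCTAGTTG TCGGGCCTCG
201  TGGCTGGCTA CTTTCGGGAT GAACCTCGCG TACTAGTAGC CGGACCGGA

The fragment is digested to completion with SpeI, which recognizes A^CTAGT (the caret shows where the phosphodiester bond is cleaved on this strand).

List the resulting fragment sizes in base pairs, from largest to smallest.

126, 67, 21, 18, 17 bp

SpeI sites (ACTAGT) start at positions 126, 144, 165, 232.
SpeI cuts after the first base of each site, so after positions 126, 144, 165, 232.
Linear molecule, 4 cuts → 5 fragments:
  1–126 → 126 bp
  127–144 → 18 bp
  145–165 → 21 bp
  166–232 → 67 bp
  233–249 → 17 bp
Sorted largest to smallest: 126, 67, 21, 18, 17 bp.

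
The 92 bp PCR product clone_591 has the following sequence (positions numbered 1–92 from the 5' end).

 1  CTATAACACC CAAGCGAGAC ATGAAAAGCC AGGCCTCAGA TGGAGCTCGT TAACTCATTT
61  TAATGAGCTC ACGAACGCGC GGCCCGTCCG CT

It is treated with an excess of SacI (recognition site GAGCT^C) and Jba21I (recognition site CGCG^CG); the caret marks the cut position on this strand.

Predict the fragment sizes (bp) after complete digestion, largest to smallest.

47, 22, 13, 10 bp

SacI sites (GAGCTC) start at positions 43, 65.
SacI cuts after base 5 of each site (before the last base), so after positions 47, 69.
The Jba21I site (CGCGCG) starts at position 76.
Jba21I cuts after base 4 of each site, so after position 79.
Combined cut positions: 47, 69, 79.
Linear molecule, 3 cuts → 4 fragments:
  1–47 → 47 bp
  48–69 → 22 bp
  70–79 → 10 bp
  80–92 → 13 bp
Sorted largest to smallest: 47, 22, 13, 10 bp.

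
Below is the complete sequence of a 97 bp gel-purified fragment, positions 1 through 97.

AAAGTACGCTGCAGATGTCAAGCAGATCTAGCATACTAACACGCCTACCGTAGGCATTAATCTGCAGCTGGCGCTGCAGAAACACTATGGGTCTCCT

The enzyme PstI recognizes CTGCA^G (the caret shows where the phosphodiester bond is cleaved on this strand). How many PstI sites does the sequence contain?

3

CTGCAG occurs starting at positions 9, 62, 74.
PstI cuts at 3 sites.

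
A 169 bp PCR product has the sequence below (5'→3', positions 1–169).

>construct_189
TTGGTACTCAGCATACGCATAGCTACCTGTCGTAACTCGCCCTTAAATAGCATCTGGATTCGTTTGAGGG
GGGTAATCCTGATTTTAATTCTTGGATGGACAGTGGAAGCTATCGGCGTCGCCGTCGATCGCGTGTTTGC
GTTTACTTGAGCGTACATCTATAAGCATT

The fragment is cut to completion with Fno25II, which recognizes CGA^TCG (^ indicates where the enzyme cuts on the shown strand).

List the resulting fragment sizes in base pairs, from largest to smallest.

128, 41 bp

The Fno25II site (CGATCG) starts at position 126.
Fno25II cuts after base 3 of each site, so after position 128.
Linear molecule, 1 cut → 2 fragments:
  1–128 → 128 bp
  129–169 → 41 bp
Sorted largest to smallest: 128, 41 bp.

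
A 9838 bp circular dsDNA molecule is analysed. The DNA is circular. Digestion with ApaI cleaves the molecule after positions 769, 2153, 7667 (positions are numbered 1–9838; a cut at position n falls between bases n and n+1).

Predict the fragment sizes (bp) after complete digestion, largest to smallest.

Circular molecule, 3 cuts → 3 fragments:
  2153 − 769 = 1384 bp
  7667 − 2153 = 5514 bp
  wrap: 9838 − 7667 + 769 = 2940 bp
Sorted largest to smallest: 5514, 2940, 1384 bp.

5514, 2940, 1384 bp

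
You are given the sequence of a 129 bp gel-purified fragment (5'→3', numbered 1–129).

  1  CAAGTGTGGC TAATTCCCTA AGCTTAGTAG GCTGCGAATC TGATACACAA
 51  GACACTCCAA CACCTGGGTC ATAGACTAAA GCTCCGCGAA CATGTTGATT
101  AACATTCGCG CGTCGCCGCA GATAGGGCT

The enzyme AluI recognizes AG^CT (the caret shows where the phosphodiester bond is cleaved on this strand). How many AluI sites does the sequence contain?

2

AGCT occurs starting at positions 21, 80.
AluI cuts at 2 sites.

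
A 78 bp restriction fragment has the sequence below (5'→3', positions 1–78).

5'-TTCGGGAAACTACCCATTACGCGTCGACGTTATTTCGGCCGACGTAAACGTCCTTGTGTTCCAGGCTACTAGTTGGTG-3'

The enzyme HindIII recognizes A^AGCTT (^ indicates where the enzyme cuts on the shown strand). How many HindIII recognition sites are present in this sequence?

No occurrence of AAGCTT is present in the sequence.
HindIII does not cut: 0 sites.

0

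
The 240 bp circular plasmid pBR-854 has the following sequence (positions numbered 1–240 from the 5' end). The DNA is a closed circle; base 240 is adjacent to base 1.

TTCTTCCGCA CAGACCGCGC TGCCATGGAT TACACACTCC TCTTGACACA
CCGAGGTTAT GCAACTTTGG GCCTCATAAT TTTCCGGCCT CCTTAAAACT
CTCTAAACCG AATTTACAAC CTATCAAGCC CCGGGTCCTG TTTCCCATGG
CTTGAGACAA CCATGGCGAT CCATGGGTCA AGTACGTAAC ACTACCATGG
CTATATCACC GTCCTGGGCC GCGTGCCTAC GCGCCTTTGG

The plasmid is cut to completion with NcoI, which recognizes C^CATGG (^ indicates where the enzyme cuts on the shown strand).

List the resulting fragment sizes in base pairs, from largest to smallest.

NcoI sites (CCATGG) start at positions 23, 145, 161, 171, 195.
NcoI cuts after the first base of each site, so after positions 23, 145, 161, 171, 195.
Circular molecule, 5 cuts → 5 fragments:
  24–145 → 122 bp
  146–161 → 16 bp
  162–171 → 10 bp
  172–195 → 24 bp
  196–240 then 1–23 → 45 + 23 = 68 bp
Sorted largest to smallest: 122, 68, 24, 16, 10 bp.

122, 68, 24, 16, 10 bp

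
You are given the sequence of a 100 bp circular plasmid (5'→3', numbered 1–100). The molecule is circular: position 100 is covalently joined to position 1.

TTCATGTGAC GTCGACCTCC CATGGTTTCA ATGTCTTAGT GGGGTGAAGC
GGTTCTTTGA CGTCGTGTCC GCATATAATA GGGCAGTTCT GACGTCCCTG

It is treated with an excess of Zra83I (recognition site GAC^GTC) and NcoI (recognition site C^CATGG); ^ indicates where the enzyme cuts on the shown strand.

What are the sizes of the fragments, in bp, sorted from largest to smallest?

Zra83I sites (GACGTC) start at positions 8, 59, 91.
Zra83I cuts after base 3 of each site, so after positions 10, 61, 93.
The NcoI site (CCATGG) starts at position 20.
NcoI cuts after the first base of each site, so after position 20.
Combined cut positions: 10, 20, 61, 93.
Circular molecule, 4 cuts → 4 fragments:
  11–20 → 10 bp
  21–61 → 41 bp
  62–93 → 32 bp
  94–100 then 1–10 → 7 + 10 = 17 bp
Sorted largest to smallest: 41, 32, 17, 10 bp.

41, 32, 17, 10 bp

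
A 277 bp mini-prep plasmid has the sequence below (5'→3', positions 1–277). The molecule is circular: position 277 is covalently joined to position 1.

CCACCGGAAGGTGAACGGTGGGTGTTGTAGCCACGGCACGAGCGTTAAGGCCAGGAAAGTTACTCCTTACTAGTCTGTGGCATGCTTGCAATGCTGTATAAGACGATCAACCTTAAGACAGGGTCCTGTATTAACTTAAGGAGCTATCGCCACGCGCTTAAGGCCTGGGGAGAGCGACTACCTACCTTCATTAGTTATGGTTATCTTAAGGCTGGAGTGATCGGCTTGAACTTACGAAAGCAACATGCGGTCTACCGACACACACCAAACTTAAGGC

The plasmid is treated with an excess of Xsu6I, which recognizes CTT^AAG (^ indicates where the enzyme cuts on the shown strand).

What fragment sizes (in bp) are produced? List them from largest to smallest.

119, 65, 48, 23, 22 bp

Xsu6I sites (CTTAAG) start at positions 112, 135, 157, 205, 270.
Xsu6I cuts after base 3 of each site, so after positions 114, 137, 159, 207, 272.
Circular molecule, 5 cuts → 5 fragments:
  115–137 → 23 bp
  138–159 → 22 bp
  160–207 → 48 bp
  208–272 → 65 bp
  273–277 then 1–114 → 5 + 114 = 119 bp
Sorted largest to smallest: 119, 65, 48, 23, 22 bp.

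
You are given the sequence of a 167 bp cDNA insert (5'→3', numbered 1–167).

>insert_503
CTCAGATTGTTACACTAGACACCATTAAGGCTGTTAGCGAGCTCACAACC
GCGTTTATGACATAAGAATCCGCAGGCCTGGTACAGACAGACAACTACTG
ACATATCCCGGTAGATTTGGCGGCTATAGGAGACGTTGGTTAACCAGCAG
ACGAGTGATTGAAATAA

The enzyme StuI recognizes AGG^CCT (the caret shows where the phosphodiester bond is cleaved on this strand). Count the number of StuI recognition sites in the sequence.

1

AGGCCT occurs starting at position 74.
StuI cuts at 1 site.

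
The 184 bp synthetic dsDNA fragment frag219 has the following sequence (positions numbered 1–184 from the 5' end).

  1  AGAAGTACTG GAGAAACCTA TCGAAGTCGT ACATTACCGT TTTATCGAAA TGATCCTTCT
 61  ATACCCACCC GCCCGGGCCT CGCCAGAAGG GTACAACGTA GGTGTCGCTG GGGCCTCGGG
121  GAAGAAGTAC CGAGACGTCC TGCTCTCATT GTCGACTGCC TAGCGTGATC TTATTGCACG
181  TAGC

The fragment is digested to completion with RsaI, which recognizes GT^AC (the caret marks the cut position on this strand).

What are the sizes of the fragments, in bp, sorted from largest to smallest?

62, 56, 36, 24, 6 bp

RsaI sites (GTAC) start at positions 5, 29, 91, 127.
RsaI cuts after base 2 of each site, so after positions 6, 30, 92, 128.
Linear molecule, 4 cuts → 5 fragments:
  1–6 → 6 bp
  7–30 → 24 bp
  31–92 → 62 bp
  93–128 → 36 bp
  129–184 → 56 bp
Sorted largest to smallest: 62, 56, 36, 24, 6 bp.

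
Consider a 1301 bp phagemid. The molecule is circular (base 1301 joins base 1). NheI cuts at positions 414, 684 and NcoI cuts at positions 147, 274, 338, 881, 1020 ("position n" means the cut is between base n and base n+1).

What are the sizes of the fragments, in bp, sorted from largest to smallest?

428, 270, 197, 139, 127, 76, 64 bp

Combined cut positions (sorted): 147, 274, 338, 414, 684, 881, 1020.
Circular molecule, 7 cuts → 7 fragments:
  274 − 147 = 127 bp
  338 − 274 = 64 bp
  414 − 338 = 76 bp
  684 − 414 = 270 bp
  881 − 684 = 197 bp
  1020 − 881 = 139 bp
  wrap: 1301 − 1020 + 147 = 428 bp
Sorted largest to smallest: 428, 270, 197, 139, 127, 76, 64 bp.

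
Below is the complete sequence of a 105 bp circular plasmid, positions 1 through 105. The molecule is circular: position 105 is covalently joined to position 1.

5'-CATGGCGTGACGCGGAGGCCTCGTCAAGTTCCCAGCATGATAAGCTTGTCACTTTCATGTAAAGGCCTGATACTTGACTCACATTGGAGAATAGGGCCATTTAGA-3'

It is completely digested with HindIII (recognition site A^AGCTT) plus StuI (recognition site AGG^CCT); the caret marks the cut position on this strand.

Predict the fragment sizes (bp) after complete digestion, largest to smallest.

The HindIII site (AAGCTT) starts at position 42.
HindIII cuts after the first base of each site, so after position 42.
StuI sites (AGGCCT) start at positions 16, 63.
StuI cuts after base 3 of each site, so after positions 18, 65.
Combined cut positions: 18, 42, 65.
Circular molecule, 3 cuts → 3 fragments:
  19–42 → 24 bp
  43–65 → 23 bp
  66–105 then 1–18 → 40 + 18 = 58 bp
Sorted largest to smallest: 58, 24, 23 bp.

58, 24, 23 bp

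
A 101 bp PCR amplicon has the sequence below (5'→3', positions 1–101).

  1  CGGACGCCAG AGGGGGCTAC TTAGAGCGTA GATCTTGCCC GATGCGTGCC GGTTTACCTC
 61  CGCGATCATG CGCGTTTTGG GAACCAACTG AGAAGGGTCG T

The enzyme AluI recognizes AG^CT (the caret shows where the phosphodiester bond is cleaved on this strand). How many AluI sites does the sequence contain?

No occurrence of AGCT is present in the sequence.
AluI does not cut: 0 sites.

0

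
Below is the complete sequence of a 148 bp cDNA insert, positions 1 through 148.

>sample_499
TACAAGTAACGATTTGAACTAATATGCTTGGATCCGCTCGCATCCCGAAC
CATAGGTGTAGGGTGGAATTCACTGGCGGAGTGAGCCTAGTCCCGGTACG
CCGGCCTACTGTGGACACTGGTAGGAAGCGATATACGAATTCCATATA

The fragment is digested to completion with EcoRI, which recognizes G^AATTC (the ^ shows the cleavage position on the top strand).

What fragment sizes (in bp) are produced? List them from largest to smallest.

EcoRI sites (GAATTC) start at positions 66, 137.
EcoRI cuts after the first base of each site, so after positions 66, 137.
Linear molecule, 2 cuts → 3 fragments:
  1–66 → 66 bp
  67–137 → 71 bp
  138–148 → 11 bp
Sorted largest to smallest: 71, 66, 11 bp.

71, 66, 11 bp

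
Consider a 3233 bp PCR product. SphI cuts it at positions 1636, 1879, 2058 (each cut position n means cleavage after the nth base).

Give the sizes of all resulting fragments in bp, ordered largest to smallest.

Linear molecule, 3 cuts → 4 fragments:
  1636 − 0 = 1636 bp
  1879 − 1636 = 243 bp
  2058 − 1879 = 179 bp
  3233 − 2058 = 1175 bp
Sorted largest to smallest: 1636, 1175, 243, 179 bp.

1636, 1175, 243, 179 bp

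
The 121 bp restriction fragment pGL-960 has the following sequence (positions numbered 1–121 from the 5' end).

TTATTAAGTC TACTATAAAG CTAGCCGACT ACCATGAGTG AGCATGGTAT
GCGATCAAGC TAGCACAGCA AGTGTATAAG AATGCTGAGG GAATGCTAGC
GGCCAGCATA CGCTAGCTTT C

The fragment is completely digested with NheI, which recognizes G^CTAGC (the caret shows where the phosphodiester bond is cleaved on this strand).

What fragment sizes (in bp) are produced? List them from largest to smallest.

NheI sites (GCTAGC) start at positions 20, 59, 95, 112.
NheI cuts after the first base of each site, so after positions 20, 59, 95, 112.
Linear molecule, 4 cuts → 5 fragments:
  1–20 → 20 bp
  21–59 → 39 bp
  60–95 → 36 bp
  96–112 → 17 bp
  113–121 → 9 bp
Sorted largest to smallest: 39, 36, 20, 17, 9 bp.

39, 36, 20, 17, 9 bp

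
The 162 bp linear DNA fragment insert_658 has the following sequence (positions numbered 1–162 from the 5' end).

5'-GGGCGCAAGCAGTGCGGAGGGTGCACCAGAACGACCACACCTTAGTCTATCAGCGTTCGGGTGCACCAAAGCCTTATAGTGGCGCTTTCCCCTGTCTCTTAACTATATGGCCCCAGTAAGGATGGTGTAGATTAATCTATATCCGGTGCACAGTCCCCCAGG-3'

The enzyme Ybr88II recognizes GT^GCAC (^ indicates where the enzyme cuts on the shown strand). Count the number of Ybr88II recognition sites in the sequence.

3

GTGCAC occurs starting at positions 21, 61, 146.
Ybr88II cuts at 3 sites.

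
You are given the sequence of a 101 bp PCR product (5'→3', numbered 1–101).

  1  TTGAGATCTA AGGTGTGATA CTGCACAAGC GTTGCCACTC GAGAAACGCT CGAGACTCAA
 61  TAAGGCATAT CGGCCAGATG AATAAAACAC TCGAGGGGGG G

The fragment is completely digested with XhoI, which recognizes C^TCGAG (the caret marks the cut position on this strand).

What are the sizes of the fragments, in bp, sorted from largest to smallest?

XhoI sites (CTCGAG) start at positions 38, 49, 90.
XhoI cuts after the first base of each site, so after positions 38, 49, 90.
Linear molecule, 3 cuts → 4 fragments:
  1–38 → 38 bp
  39–49 → 11 bp
  50–90 → 41 bp
  91–101 → 11 bp
Sorted largest to smallest: 41, 38, 11, 11 bp.

41, 38, 11, 11 bp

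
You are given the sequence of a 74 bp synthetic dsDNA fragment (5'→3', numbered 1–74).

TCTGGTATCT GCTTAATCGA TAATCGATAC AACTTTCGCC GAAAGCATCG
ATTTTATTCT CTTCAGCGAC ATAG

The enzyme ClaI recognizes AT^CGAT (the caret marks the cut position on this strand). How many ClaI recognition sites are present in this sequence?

3

ATCGAT occurs starting at positions 16, 23, 47.
ClaI cuts at 3 sites.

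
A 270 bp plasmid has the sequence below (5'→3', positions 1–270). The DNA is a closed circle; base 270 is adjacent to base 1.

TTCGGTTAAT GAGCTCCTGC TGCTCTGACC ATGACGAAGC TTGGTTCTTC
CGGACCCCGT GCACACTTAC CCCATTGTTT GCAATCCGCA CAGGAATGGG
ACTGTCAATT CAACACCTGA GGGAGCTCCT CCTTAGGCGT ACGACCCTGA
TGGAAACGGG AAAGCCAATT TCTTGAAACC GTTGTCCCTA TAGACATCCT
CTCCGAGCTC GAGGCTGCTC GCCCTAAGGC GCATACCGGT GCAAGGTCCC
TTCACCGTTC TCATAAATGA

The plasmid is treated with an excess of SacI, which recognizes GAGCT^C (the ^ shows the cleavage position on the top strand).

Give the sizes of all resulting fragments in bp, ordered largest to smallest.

SacI sites (GAGCTC) start at positions 11, 123, 205.
SacI cuts after base 5 of each site (before the last base), so after positions 15, 127, 209.
Circular molecule, 3 cuts → 3 fragments:
  16–127 → 112 bp
  128–209 → 82 bp
  210–270 then 1–15 → 61 + 15 = 76 bp
Sorted largest to smallest: 112, 82, 76 bp.

112, 82, 76 bp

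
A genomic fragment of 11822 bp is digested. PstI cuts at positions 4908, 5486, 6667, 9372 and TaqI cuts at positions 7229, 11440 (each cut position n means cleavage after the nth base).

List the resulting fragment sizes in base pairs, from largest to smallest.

Combined cut positions (sorted): 4908, 5486, 6667, 7229, 9372, 11440.
Linear molecule, 6 cuts → 7 fragments:
  4908 − 0 = 4908 bp
  5486 − 4908 = 578 bp
  6667 − 5486 = 1181 bp
  7229 − 6667 = 562 bp
  9372 − 7229 = 2143 bp
  11440 − 9372 = 2068 bp
  11822 − 11440 = 382 bp
Sorted largest to smallest: 4908, 2143, 2068, 1181, 578, 562, 382 bp.

4908, 2143, 2068, 1181, 578, 562, 382 bp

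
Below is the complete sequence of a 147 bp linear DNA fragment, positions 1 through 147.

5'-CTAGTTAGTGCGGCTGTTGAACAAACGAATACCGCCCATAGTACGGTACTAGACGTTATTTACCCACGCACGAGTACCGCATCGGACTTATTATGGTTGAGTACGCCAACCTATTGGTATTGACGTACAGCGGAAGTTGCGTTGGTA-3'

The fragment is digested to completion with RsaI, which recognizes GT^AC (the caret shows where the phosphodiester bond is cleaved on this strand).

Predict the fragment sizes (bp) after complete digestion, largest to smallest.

42, 28, 27, 24, 21, 5 bp

RsaI sites (GTAC) start at positions 41, 46, 74, 101, 125.
RsaI cuts after base 2 of each site, so after positions 42, 47, 75, 102, 126.
Linear molecule, 5 cuts → 6 fragments:
  1–42 → 42 bp
  43–47 → 5 bp
  48–75 → 28 bp
  76–102 → 27 bp
  103–126 → 24 bp
  127–147 → 21 bp
Sorted largest to smallest: 42, 28, 27, 24, 21, 5 bp.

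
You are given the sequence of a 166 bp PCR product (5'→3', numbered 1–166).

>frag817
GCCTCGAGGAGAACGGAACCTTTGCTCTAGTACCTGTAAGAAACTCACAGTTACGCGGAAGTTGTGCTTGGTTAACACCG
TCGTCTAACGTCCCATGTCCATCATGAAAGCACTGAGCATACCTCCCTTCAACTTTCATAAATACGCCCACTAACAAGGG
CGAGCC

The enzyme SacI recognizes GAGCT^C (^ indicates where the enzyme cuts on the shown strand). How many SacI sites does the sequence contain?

No occurrence of GAGCTC is present in the sequence.
SacI does not cut: 0 sites.

0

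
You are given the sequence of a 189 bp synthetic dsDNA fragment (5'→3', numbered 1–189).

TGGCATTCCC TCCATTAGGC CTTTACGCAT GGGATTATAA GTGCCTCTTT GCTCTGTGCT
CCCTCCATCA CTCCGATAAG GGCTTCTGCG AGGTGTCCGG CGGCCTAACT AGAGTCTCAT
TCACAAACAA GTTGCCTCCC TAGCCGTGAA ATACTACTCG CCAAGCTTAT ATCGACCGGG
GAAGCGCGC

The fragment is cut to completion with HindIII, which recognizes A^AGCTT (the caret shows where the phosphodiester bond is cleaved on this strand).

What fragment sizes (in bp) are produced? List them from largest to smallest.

The HindIII site (AAGCTT) starts at position 163.
HindIII cuts after the first base of each site, so after position 163.
Linear molecule, 1 cut → 2 fragments:
  1–163 → 163 bp
  164–189 → 26 bp
Sorted largest to smallest: 163, 26 bp.

163, 26 bp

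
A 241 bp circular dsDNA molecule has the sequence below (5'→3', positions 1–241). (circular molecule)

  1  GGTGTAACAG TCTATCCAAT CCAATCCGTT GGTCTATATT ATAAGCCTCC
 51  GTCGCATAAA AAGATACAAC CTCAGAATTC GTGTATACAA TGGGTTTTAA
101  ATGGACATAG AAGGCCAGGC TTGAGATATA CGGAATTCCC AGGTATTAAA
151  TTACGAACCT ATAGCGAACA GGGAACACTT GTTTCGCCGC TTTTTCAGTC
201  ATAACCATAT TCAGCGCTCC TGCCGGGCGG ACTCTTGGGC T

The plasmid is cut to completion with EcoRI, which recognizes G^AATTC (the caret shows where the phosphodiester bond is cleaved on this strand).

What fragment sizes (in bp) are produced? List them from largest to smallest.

EcoRI sites (GAATTC) start at positions 75, 133.
EcoRI cuts after the first base of each site, so after positions 75, 133.
Circular molecule, 2 cuts → 2 fragments:
  76–133 → 58 bp
  134–241 then 1–75 → 108 + 75 = 183 bp
Sorted largest to smallest: 183, 58 bp.

183, 58 bp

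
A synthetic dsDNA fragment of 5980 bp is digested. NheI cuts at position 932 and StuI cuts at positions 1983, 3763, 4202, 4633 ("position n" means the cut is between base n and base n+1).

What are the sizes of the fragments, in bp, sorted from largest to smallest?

Combined cut positions (sorted): 932, 1983, 3763, 4202, 4633.
Linear molecule, 5 cuts → 6 fragments:
  932 − 0 = 932 bp
  1983 − 932 = 1051 bp
  3763 − 1983 = 1780 bp
  4202 − 3763 = 439 bp
  4633 − 4202 = 431 bp
  5980 − 4633 = 1347 bp
Sorted largest to smallest: 1780, 1347, 1051, 932, 439, 431 bp.

1780, 1347, 1051, 932, 439, 431 bp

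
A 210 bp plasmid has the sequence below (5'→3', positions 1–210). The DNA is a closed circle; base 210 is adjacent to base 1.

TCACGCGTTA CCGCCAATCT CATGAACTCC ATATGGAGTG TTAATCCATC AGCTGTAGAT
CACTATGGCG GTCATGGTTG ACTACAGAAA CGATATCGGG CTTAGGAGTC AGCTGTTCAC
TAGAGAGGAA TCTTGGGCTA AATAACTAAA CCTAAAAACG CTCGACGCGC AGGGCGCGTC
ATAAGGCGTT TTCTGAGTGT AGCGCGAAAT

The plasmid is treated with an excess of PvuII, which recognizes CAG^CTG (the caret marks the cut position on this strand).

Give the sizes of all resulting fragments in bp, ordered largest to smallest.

PvuII sites (CAGCTG) start at positions 50, 110.
PvuII cuts after base 3 of each site, so after positions 52, 112.
Circular molecule, 2 cuts → 2 fragments:
  53–112 → 60 bp
  113–210 then 1–52 → 98 + 52 = 150 bp
Sorted largest to smallest: 150, 60 bp.

150, 60 bp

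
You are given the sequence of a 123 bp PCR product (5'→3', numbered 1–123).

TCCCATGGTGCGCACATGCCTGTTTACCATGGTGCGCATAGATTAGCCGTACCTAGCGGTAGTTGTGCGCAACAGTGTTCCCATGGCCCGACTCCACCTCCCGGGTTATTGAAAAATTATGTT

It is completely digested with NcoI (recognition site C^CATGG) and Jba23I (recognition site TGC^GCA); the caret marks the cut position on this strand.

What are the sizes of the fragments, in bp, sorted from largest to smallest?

NcoI sites (CCATGG) start at positions 3, 27, 81.
NcoI cuts after the first base of each site, so after positions 3, 27, 81.
Jba23I sites (TGCGCA) start at positions 9, 33, 66.
Jba23I cuts after base 3 of each site, so after positions 11, 35, 68.
Combined cut positions: 3, 11, 27, 35, 68, 81.
Linear molecule, 6 cuts → 7 fragments:
  1–3 → 3 bp
  4–11 → 8 bp
  12–27 → 16 bp
  28–35 → 8 bp
  36–68 → 33 bp
  69–81 → 13 bp
  82–123 → 42 bp
Sorted largest to smallest: 42, 33, 16, 13, 8, 8, 3 bp.

42, 33, 16, 13, 8, 8, 3 bp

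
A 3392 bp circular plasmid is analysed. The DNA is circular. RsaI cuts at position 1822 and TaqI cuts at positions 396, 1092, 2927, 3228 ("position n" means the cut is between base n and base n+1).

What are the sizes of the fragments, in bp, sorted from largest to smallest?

1105, 730, 696, 560, 301 bp

Combined cut positions (sorted): 396, 1092, 1822, 2927, 3228.
Circular molecule, 5 cuts → 5 fragments:
  1092 − 396 = 696 bp
  1822 − 1092 = 730 bp
  2927 − 1822 = 1105 bp
  3228 − 2927 = 301 bp
  wrap: 3392 − 3228 + 396 = 560 bp
Sorted largest to smallest: 1105, 730, 696, 560, 301 bp.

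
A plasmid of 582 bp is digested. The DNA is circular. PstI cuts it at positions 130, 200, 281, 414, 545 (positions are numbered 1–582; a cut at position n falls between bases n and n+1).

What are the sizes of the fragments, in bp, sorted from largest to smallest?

Circular molecule, 5 cuts → 5 fragments:
  200 − 130 = 70 bp
  281 − 200 = 81 bp
  414 − 281 = 133 bp
  545 − 414 = 131 bp
  wrap: 582 − 545 + 130 = 167 bp
Sorted largest to smallest: 167, 133, 131, 81, 70 bp.

167, 133, 131, 81, 70 bp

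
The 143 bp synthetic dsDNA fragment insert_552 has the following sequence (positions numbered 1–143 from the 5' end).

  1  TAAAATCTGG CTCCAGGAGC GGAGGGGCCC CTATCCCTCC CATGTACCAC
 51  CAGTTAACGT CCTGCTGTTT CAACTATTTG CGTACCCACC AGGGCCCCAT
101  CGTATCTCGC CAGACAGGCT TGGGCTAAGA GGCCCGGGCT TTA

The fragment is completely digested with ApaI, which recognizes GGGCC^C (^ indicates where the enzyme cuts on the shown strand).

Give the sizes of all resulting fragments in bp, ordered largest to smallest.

67, 47, 29 bp

ApaI sites (GGGCCC) start at positions 25, 92.
ApaI cuts after base 5 of each site (before the last base), so after positions 29, 96.
Linear molecule, 2 cuts → 3 fragments:
  1–29 → 29 bp
  30–96 → 67 bp
  97–143 → 47 bp
Sorted largest to smallest: 67, 47, 29 bp.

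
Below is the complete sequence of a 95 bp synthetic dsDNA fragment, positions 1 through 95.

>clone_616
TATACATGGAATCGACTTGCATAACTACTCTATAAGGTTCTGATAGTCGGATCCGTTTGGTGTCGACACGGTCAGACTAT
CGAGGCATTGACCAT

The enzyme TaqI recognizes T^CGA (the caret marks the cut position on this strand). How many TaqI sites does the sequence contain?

3

TCGA occurs starting at positions 12, 63, 80.
TaqI cuts at 3 sites.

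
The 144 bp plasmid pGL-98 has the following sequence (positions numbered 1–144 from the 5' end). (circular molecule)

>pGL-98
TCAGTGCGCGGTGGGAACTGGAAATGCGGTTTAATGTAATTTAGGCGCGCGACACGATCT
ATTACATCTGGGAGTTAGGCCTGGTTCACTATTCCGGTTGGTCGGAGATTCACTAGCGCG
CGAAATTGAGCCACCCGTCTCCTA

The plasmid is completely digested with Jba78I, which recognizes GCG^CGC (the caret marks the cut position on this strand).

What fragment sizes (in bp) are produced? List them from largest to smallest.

Jba78I sites (GCGCGC) start at positions 45, 116.
Jba78I cuts after base 3 of each site, so after positions 47, 118.
Circular molecule, 2 cuts → 2 fragments:
  48–118 → 71 bp
  119–144 then 1–47 → 26 + 47 = 73 bp
Sorted largest to smallest: 73, 71 bp.

73, 71 bp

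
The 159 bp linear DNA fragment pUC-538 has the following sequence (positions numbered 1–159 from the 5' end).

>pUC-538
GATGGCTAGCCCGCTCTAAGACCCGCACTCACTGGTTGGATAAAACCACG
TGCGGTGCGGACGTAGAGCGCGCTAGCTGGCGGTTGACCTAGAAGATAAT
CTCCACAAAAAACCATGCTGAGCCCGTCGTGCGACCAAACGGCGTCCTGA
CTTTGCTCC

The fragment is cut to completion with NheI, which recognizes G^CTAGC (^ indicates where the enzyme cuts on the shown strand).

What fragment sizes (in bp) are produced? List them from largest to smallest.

87, 67, 5 bp

NheI sites (GCTAGC) start at positions 5, 72.
NheI cuts after the first base of each site, so after positions 5, 72.
Linear molecule, 2 cuts → 3 fragments:
  1–5 → 5 bp
  6–72 → 67 bp
  73–159 → 87 bp
Sorted largest to smallest: 87, 67, 5 bp.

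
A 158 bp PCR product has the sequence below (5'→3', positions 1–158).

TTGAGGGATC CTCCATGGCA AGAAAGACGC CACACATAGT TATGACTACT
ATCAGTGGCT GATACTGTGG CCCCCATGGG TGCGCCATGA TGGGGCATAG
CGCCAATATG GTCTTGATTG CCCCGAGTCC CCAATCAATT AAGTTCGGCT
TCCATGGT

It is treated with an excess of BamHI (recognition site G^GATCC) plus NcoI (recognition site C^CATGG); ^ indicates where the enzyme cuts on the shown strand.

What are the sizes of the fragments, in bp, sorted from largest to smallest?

78, 61, 7, 6, 6 bp

The BamHI site (GGATCC) starts at position 6.
BamHI cuts after the first base of each site, so after position 6.
NcoI sites (CCATGG) start at positions 13, 74, 152.
NcoI cuts after the first base of each site, so after positions 13, 74, 152.
Combined cut positions: 6, 13, 74, 152.
Linear molecule, 4 cuts → 5 fragments:
  1–6 → 6 bp
  7–13 → 7 bp
  14–74 → 61 bp
  75–152 → 78 bp
  153–158 → 6 bp
Sorted largest to smallest: 78, 61, 7, 6, 6 bp.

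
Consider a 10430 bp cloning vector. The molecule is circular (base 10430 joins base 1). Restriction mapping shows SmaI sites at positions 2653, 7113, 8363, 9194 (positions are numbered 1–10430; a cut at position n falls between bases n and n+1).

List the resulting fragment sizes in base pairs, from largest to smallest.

Circular molecule, 4 cuts → 4 fragments:
  7113 − 2653 = 4460 bp
  8363 − 7113 = 1250 bp
  9194 − 8363 = 831 bp
  wrap: 10430 − 9194 + 2653 = 3889 bp
Sorted largest to smallest: 4460, 3889, 1250, 831 bp.

4460, 3889, 1250, 831 bp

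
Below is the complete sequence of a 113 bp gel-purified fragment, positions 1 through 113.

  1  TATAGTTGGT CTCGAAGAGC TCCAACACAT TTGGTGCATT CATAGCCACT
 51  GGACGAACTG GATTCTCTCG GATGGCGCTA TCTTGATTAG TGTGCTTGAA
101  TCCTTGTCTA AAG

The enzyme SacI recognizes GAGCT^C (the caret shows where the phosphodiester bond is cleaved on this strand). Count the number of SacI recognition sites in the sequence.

1

GAGCTC occurs starting at position 17.
SacI cuts at 1 site.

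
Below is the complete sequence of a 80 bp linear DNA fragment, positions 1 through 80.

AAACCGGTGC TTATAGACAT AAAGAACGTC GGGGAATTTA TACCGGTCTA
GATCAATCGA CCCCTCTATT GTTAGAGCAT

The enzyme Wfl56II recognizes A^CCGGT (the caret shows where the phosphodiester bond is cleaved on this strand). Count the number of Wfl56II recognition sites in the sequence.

ACCGGT occurs starting at positions 3, 42.
Wfl56II cuts at 2 sites.

2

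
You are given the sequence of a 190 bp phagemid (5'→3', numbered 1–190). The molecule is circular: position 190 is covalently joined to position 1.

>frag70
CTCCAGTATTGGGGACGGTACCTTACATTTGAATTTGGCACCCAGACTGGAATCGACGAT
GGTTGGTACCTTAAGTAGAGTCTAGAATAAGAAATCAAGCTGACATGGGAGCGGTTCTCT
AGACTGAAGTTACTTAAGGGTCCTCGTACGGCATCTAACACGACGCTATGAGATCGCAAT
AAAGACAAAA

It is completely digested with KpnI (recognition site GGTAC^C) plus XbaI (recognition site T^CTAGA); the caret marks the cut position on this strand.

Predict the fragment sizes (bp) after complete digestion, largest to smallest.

93, 48, 37, 12 bp

KpnI sites (GGTACC) start at positions 17, 65.
KpnI cuts after base 5 of each site (before the last base), so after positions 21, 69.
XbaI sites (TCTAGA) start at positions 81, 118.
XbaI cuts after the first base of each site, so after positions 81, 118.
Combined cut positions: 21, 69, 81, 118.
Circular molecule, 4 cuts → 4 fragments:
  22–69 → 48 bp
  70–81 → 12 bp
  82–118 → 37 bp
  119–190 then 1–21 → 72 + 21 = 93 bp
Sorted largest to smallest: 93, 48, 37, 12 bp.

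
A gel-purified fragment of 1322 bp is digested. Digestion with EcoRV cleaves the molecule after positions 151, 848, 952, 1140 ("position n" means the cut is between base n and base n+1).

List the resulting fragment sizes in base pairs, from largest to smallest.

Linear molecule, 4 cuts → 5 fragments:
  151 − 0 = 151 bp
  848 − 151 = 697 bp
  952 − 848 = 104 bp
  1140 − 952 = 188 bp
  1322 − 1140 = 182 bp
Sorted largest to smallest: 697, 188, 182, 151, 104 bp.

697, 188, 182, 151, 104 bp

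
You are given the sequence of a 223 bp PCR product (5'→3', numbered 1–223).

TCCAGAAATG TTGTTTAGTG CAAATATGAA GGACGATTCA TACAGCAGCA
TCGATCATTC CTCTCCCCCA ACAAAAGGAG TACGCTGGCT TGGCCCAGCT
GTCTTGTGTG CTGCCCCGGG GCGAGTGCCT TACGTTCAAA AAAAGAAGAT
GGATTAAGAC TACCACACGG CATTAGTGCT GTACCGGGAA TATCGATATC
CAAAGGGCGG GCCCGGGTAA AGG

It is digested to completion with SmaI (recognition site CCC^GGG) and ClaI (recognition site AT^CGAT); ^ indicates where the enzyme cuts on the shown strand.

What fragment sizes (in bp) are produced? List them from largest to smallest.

SmaI sites (CCCGGG) start at positions 115, 212.
SmaI cuts after base 3 of each site, so after positions 117, 214.
ClaI sites (ATCGAT) start at positions 50, 192.
ClaI cuts after base 2 of each site, so after positions 51, 193.
Combined cut positions: 51, 117, 193, 214.
Linear molecule, 4 cuts → 5 fragments:
  1–51 → 51 bp
  52–117 → 66 bp
  118–193 → 76 bp
  194–214 → 21 bp
  215–223 → 9 bp
Sorted largest to smallest: 76, 66, 51, 21, 9 bp.

76, 66, 51, 21, 9 bp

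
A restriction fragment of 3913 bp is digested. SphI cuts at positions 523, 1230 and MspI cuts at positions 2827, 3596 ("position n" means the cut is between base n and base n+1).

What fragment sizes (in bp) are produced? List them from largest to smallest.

Combined cut positions (sorted): 523, 1230, 2827, 3596.
Linear molecule, 4 cuts → 5 fragments:
  523 − 0 = 523 bp
  1230 − 523 = 707 bp
  2827 − 1230 = 1597 bp
  3596 − 2827 = 769 bp
  3913 − 3596 = 317 bp
Sorted largest to smallest: 1597, 769, 707, 523, 317 bp.

1597, 769, 707, 523, 317 bp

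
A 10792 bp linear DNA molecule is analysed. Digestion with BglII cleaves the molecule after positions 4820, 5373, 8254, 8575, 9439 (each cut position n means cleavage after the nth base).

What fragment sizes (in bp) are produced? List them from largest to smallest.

Linear molecule, 5 cuts → 6 fragments:
  4820 − 0 = 4820 bp
  5373 − 4820 = 553 bp
  8254 − 5373 = 2881 bp
  8575 − 8254 = 321 bp
  9439 − 8575 = 864 bp
  10792 − 9439 = 1353 bp
Sorted largest to smallest: 4820, 2881, 1353, 864, 553, 321 bp.

4820, 2881, 1353, 864, 553, 321 bp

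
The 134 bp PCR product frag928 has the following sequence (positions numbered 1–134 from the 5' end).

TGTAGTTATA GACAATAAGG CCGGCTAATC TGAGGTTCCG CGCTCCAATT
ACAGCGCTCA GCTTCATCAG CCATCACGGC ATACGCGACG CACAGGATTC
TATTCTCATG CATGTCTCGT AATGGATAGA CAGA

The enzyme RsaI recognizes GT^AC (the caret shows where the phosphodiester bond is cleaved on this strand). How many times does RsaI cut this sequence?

0

No occurrence of GTAC is present in the sequence.
RsaI does not cut: 0 sites.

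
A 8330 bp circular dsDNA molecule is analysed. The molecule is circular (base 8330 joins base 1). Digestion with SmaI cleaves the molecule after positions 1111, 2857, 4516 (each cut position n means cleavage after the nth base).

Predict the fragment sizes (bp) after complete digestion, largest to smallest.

Circular molecule, 3 cuts → 3 fragments:
  2857 − 1111 = 1746 bp
  4516 − 2857 = 1659 bp
  wrap: 8330 − 4516 + 1111 = 4925 bp
Sorted largest to smallest: 4925, 1746, 1659 bp.

4925, 1746, 1659 bp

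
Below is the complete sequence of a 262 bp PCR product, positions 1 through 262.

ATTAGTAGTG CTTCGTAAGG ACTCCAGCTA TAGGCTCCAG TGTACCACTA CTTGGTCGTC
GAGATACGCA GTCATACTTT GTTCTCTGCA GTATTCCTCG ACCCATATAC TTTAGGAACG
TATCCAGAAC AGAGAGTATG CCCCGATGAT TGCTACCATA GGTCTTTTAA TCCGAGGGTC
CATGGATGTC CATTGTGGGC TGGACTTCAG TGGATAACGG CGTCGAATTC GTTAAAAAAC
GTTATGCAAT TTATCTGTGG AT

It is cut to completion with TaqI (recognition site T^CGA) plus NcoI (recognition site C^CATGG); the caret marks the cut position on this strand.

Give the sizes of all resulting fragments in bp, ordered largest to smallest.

82, 59, 43, 39, 39 bp

TaqI sites (TCGA) start at positions 59, 98, 223.
TaqI cuts after the first base of each site, so after positions 59, 98, 223.
The NcoI site (CCATGG) starts at position 180.
NcoI cuts after the first base of each site, so after position 180.
Combined cut positions: 59, 98, 180, 223.
Linear molecule, 4 cuts → 5 fragments:
  1–59 → 59 bp
  60–98 → 39 bp
  99–180 → 82 bp
  181–223 → 43 bp
  224–262 → 39 bp
Sorted largest to smallest: 82, 59, 43, 39, 39 bp.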